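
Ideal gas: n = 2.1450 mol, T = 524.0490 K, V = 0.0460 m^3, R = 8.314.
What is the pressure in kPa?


P = nRT/V = 2.1450 * 8.314 * 524.0490 / 0.0460
= 9345.6436 / 0.0460 = 203166.1644 Pa = 203.1662 kPa

203.1662 kPa


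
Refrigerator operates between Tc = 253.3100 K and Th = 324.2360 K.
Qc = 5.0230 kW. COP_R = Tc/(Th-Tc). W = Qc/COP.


COP = 253.3100 / 70.9260 = 3.5715
W = 5.0230 / 3.5715 = 1.4064 kW

COP = 3.5715, W = 1.4064 kW


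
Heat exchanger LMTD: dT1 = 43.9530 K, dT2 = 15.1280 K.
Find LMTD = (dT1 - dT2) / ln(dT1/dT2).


dT1/dT2 = 2.9054
ln(dT1/dT2) = 1.0666
LMTD = 28.8250 / 1.0666 = 27.0258 K

27.0258 K


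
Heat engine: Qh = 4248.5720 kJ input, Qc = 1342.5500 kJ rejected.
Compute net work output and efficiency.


W = 4248.5720 - 1342.5500 = 2906.0220 kJ
eta = 2906.0220 / 4248.5720 = 0.6840 = 68.4000%

W = 2906.0220 kJ, eta = 68.4000%


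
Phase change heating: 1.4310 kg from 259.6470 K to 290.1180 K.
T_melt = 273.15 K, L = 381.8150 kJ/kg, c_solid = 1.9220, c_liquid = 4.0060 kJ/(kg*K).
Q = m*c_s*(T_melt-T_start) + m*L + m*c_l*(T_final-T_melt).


Q1 (sensible, solid) = 1.4310 * 1.9220 * 13.5030 = 37.1384 kJ
Q2 (latent) = 1.4310 * 381.8150 = 546.3773 kJ
Q3 (sensible, liquid) = 1.4310 * 4.0060 * 16.9680 = 97.2705 kJ
Q_total = 680.7862 kJ

680.7862 kJ


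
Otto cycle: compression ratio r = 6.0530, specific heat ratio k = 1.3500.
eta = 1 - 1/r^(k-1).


r^(k-1) = 1.8780
eta = 1 - 1/1.8780 = 0.4675 = 46.7511%

46.7511%


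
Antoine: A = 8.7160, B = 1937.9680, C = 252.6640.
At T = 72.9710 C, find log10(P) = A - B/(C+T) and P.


C+T = 325.6350
B/(C+T) = 5.9514
log10(P) = 8.7160 - 5.9514 = 2.7646
P = 10^2.7646 = 581.6337 mmHg

581.6337 mmHg


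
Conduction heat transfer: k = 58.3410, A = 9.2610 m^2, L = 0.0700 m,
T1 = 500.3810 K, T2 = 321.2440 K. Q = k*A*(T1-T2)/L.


dT = 179.1370 K
Q = 58.3410 * 9.2610 * 179.1370 / 0.0700 = 1382671.4962 W

1382671.4962 W


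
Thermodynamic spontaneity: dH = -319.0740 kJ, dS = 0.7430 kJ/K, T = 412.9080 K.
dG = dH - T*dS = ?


T*dS = 412.9080 * 0.7430 = 306.7906 kJ
dG = -319.0740 - 306.7906 = -625.8646 kJ (spontaneous)

dG = -625.8646 kJ, spontaneous


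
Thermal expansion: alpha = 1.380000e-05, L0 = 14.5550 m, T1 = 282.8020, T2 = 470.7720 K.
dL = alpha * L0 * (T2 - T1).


dT = 187.9700 K
dL = 1.380000e-05 * 14.5550 * 187.9700 = 0.037755 m
L_final = 14.592755 m

dL = 0.037755 m


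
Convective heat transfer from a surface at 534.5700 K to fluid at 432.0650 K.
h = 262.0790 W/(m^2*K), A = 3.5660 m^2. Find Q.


dT = 102.5050 K
Q = 262.0790 * 3.5660 * 102.5050 = 95798.4786 W

95798.4786 W


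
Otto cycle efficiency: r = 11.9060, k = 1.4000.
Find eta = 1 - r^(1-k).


r^(k-1) = 2.6934
eta = 1 - 1/2.6934 = 0.6287 = 62.8727%

62.8727%


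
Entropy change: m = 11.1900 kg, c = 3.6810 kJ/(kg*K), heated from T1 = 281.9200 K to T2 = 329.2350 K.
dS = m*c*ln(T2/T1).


T2/T1 = 1.1678
ln(T2/T1) = 0.1551
dS = 11.1900 * 3.6810 * 0.1551 = 6.3906 kJ/K

6.3906 kJ/K


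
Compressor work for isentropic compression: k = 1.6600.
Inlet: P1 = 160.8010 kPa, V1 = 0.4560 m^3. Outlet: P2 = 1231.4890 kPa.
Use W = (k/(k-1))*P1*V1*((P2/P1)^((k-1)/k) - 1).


(k-1)/k = 0.3976
(P2/P1)^exp = 2.2466
W = 2.5152 * 160.8010 * 0.4560 * (2.2466 - 1) = 229.9036 kJ

229.9036 kJ


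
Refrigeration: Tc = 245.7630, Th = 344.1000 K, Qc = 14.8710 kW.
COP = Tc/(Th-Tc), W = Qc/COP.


COP = 245.7630 / 98.3370 = 2.4992
W = 14.8710 / 2.4992 = 5.9503 kW

COP = 2.4992, W = 5.9503 kW


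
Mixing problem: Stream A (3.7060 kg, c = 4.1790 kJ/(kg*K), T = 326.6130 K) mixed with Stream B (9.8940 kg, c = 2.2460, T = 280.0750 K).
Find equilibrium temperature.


num = 11282.1830
den = 37.7093
Tf = 299.1884 K

299.1884 K


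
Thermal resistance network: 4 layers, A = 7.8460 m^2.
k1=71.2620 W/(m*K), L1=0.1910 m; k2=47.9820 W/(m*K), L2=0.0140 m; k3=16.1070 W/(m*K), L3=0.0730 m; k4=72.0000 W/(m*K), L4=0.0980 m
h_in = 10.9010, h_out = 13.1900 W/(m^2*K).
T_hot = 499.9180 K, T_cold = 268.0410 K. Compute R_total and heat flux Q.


R_conv_in = 1/(10.9010*7.8460) = 0.0117
R_1 = 0.1910/(71.2620*7.8460) = 0.0003
R_2 = 0.0140/(47.9820*7.8460) = 3.7188e-05
R_3 = 0.0730/(16.1070*7.8460) = 0.0006
R_4 = 0.0980/(72.0000*7.8460) = 0.0002
R_conv_out = 1/(13.1900*7.8460) = 0.0097
R_total = 0.0225 K/W
Q = 231.8770 / 0.0225 = 10312.6520 W

R_total = 0.0225 K/W, Q = 10312.6520 W


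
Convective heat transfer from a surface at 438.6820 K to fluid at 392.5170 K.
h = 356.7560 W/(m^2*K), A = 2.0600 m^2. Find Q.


dT = 46.1650 K
Q = 356.7560 * 2.0600 * 46.1650 = 33927.4599 W

33927.4599 W


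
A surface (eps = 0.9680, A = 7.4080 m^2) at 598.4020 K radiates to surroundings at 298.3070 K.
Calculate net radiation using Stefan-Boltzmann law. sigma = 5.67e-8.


T^4 = 1.2822e+11
Tsurr^4 = 7.9187e+09
Q = 0.9680 * 5.67e-8 * 7.4080 * 1.2031e+11 = 48915.5756 W

48915.5756 W


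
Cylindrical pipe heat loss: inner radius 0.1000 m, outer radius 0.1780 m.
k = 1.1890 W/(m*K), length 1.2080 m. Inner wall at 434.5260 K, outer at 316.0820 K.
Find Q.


dT = 118.4440 K
ln(ro/ri) = 0.5766
Q = 2*pi*1.1890*1.2080*118.4440 / 0.5766 = 1853.7750 W

1853.7750 W


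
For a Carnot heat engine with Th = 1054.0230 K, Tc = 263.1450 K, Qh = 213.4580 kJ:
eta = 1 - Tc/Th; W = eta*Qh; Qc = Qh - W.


eta = 1 - 263.1450/1054.0230 = 0.7503
W = 0.7503 * 213.4580 = 160.1666 kJ
Qc = 213.4580 - 160.1666 = 53.2914 kJ

eta = 75.0342%, W = 160.1666 kJ, Qc = 53.2914 kJ


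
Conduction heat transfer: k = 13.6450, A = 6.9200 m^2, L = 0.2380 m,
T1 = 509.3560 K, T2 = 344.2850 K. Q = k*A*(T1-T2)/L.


dT = 165.0710 K
Q = 13.6450 * 6.9200 * 165.0710 / 0.2380 = 65489.7692 W

65489.7692 W


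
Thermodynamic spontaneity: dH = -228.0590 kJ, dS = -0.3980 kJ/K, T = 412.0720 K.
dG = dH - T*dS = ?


T*dS = 412.0720 * -0.3980 = -164.0047 kJ
dG = -228.0590 + 164.0047 = -64.0543 kJ (spontaneous)

dG = -64.0543 kJ, spontaneous


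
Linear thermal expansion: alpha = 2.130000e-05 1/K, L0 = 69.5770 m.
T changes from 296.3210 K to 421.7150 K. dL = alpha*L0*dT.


dT = 125.3940 K
dL = 2.130000e-05 * 69.5770 * 125.3940 = 0.185833 m
L_final = 69.762833 m

dL = 0.185833 m


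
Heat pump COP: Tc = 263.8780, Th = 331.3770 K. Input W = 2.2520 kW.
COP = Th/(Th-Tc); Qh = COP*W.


COP = 331.3770 / 67.4990 = 4.9094
Qh = 4.9094 * 2.2520 = 11.0559 kW

COP = 4.9094, Qh = 11.0559 kW


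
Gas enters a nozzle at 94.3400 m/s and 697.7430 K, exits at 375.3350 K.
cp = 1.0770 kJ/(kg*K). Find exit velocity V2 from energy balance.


dT = 322.4080 K
2*cp*1000*dT = 694466.8320
V1^2 = 8900.0356
V2 = sqrt(703366.8676) = 838.6697 m/s

838.6697 m/s


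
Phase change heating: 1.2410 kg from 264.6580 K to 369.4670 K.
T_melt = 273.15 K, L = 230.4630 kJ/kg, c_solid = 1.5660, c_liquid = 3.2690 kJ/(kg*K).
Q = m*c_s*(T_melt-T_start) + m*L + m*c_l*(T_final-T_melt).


Q1 (sensible, solid) = 1.2410 * 1.5660 * 8.4920 = 16.5034 kJ
Q2 (latent) = 1.2410 * 230.4630 = 286.0046 kJ
Q3 (sensible, liquid) = 1.2410 * 3.2690 * 96.3170 = 390.7416 kJ
Q_total = 693.2496 kJ

693.2496 kJ


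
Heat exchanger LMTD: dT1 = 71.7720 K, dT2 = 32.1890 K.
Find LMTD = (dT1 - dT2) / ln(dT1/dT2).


dT1/dT2 = 2.2297
ln(dT1/dT2) = 0.8019
LMTD = 39.5830 / 0.8019 = 49.3634 K

49.3634 K


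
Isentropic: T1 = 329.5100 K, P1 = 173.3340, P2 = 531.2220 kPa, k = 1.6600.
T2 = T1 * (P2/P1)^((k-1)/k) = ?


(k-1)/k = 0.3976
(P2/P1)^exp = 1.5609
T2 = 329.5100 * 1.5609 = 514.3438 K

514.3438 K


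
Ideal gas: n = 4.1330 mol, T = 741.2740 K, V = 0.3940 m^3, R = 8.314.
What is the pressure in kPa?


P = nRT/V = 4.1330 * 8.314 * 741.2740 / 0.3940
= 25471.4808 / 0.3940 = 64648.4283 Pa = 64.6484 kPa

64.6484 kPa


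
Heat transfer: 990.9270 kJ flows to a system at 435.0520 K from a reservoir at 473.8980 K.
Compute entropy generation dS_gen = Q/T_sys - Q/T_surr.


dS_sys = 990.9270/435.0520 = 2.2777 kJ/K
dS_surr = -990.9270/473.8980 = -2.0910 kJ/K
dS_gen = 2.2777 - 2.0910 = 0.1867 kJ/K (irreversible)

dS_gen = 0.1867 kJ/K, irreversible


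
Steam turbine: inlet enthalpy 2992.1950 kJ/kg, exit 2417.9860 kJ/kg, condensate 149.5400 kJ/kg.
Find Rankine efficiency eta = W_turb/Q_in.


W = 574.2090 kJ/kg
Q_in = 2842.6550 kJ/kg
eta = 0.2020 = 20.1997%

eta = 20.1997%


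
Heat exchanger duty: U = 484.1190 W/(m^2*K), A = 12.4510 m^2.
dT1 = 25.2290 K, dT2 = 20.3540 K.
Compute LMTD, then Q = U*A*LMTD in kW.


LMTD = 22.7043 K
Q = 484.1190 * 12.4510 * 22.7043 = 136856.4310 W = 136.8564 kW

136.8564 kW


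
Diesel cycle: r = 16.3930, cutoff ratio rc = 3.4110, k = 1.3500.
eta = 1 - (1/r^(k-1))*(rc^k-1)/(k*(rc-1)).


r^(k-1) = 2.6615
rc^k = 5.2407
eta = 0.5105 = 51.0472%

51.0472%


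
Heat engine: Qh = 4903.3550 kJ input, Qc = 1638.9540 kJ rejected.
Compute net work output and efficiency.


W = 4903.3550 - 1638.9540 = 3264.4010 kJ
eta = 3264.4010 / 4903.3550 = 0.6657 = 66.5748%

W = 3264.4010 kJ, eta = 66.5748%


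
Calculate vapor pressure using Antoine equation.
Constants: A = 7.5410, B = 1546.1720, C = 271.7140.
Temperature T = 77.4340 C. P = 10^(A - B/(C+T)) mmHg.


C+T = 349.1480
B/(C+T) = 4.4284
log10(P) = 7.5410 - 4.4284 = 3.1126
P = 10^3.1126 = 1295.9424 mmHg

1295.9424 mmHg


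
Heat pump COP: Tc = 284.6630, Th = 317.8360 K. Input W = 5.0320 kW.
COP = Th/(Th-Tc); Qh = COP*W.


COP = 317.8360 / 33.1730 = 9.5812
Qh = 9.5812 * 5.0320 = 48.2124 kW

COP = 9.5812, Qh = 48.2124 kW


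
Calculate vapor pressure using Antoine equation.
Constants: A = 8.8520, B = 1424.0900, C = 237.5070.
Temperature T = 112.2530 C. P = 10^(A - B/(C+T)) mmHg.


C+T = 349.7600
B/(C+T) = 4.0716
log10(P) = 8.8520 - 4.0716 = 4.7804
P = 10^4.7804 = 60308.6296 mmHg

60308.6296 mmHg


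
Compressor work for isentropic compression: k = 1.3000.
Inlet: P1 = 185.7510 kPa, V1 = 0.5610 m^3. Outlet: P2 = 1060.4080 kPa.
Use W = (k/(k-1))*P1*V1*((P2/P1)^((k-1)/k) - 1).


(k-1)/k = 0.2308
(P2/P1)^exp = 1.4948
W = 4.3333 * 185.7510 * 0.5610 * (1.4948 - 1) = 223.4376 kJ

223.4376 kJ


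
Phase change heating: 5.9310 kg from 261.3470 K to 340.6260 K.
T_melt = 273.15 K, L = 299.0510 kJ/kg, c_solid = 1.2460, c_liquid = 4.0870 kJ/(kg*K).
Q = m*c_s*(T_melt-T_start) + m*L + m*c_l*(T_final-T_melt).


Q1 (sensible, solid) = 5.9310 * 1.2460 * 11.8030 = 87.2245 kJ
Q2 (latent) = 5.9310 * 299.0510 = 1773.6715 kJ
Q3 (sensible, liquid) = 5.9310 * 4.0870 * 67.4760 = 1635.6180 kJ
Q_total = 3496.5140 kJ

3496.5140 kJ


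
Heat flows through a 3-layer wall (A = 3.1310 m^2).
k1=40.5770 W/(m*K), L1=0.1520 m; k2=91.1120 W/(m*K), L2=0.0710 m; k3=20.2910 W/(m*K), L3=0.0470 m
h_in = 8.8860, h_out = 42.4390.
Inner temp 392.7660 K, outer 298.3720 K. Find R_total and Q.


R_conv_in = 1/(8.8860*3.1310) = 0.0359
R_1 = 0.1520/(40.5770*3.1310) = 0.0012
R_2 = 0.0710/(91.1120*3.1310) = 0.0002
R_3 = 0.0470/(20.2910*3.1310) = 0.0007
R_conv_out = 1/(42.4390*3.1310) = 0.0075
R_total = 0.0457 K/W
Q = 94.3940 / 0.0457 = 2067.6148 W

R_total = 0.0457 K/W, Q = 2067.6148 W


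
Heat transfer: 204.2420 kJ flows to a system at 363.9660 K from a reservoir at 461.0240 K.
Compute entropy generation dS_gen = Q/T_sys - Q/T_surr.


dS_sys = 204.2420/363.9660 = 0.5612 kJ/K
dS_surr = -204.2420/461.0240 = -0.4430 kJ/K
dS_gen = 0.5612 - 0.4430 = 0.1181 kJ/K (irreversible)

dS_gen = 0.1181 kJ/K, irreversible


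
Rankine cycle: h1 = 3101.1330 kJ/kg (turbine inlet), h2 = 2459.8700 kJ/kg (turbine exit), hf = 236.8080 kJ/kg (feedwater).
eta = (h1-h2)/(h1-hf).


W = 641.2630 kJ/kg
Q_in = 2864.3250 kJ/kg
eta = 0.2239 = 22.3879%

eta = 22.3879%


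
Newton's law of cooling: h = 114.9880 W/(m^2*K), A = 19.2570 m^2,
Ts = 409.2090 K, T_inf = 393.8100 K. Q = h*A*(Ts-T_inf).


dT = 15.3990 K
Q = 114.9880 * 19.2570 * 15.3990 = 34098.3740 W

34098.3740 W


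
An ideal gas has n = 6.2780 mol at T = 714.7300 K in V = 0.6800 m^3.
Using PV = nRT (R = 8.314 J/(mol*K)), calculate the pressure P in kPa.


P = nRT/V = 6.2780 * 8.314 * 714.7300 / 0.6800
= 37305.5411 / 0.6800 = 54861.0898 Pa = 54.8611 kPa

54.8611 kPa


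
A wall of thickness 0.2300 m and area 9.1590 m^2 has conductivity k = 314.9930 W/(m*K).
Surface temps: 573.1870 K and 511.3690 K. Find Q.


dT = 61.8180 K
Q = 314.9930 * 9.1590 * 61.8180 / 0.2300 = 775418.3530 W

775418.3530 W


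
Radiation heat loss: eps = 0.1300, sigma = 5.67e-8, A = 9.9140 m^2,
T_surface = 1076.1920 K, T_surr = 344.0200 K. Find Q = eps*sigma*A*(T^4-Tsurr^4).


T^4 = 1.3414e+12
Tsurr^4 = 1.4007e+10
Q = 0.1300 * 5.67e-8 * 9.9140 * 1.3274e+12 = 97000.8860 W

97000.8860 W


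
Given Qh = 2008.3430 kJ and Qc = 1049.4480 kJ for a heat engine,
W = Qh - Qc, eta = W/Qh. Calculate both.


W = 2008.3430 - 1049.4480 = 958.8950 kJ
eta = 958.8950 / 2008.3430 = 0.4775 = 47.7456%

W = 958.8950 kJ, eta = 47.7456%


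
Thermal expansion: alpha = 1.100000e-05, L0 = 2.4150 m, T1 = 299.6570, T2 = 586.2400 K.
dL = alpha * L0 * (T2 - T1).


dT = 286.5830 K
dL = 1.100000e-05 * 2.4150 * 286.5830 = 0.007613 m
L_final = 2.422613 m

dL = 0.007613 m


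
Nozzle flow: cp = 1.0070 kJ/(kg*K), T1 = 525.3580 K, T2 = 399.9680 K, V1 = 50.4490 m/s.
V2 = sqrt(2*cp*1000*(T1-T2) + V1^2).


dT = 125.3900 K
2*cp*1000*dT = 252535.4600
V1^2 = 2545.1016
V2 = sqrt(255080.5616) = 505.0550 m/s

505.0550 m/s


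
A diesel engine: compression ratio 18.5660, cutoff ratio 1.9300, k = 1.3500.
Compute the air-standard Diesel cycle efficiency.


r^(k-1) = 2.7800
rc^k = 2.4294
eta = 0.5905 = 59.0465%

59.0465%


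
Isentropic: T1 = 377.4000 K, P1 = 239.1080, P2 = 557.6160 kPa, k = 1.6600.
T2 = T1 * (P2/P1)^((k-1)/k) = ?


(k-1)/k = 0.3976
(P2/P1)^exp = 1.4003
T2 = 377.4000 * 1.4003 = 528.4601 K

528.4601 K


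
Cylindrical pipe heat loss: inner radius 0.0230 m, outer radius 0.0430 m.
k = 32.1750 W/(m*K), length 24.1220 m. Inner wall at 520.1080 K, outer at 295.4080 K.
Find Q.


dT = 224.7000 K
ln(ro/ri) = 0.6257
Q = 2*pi*32.1750*24.1220*224.7000 / 0.6257 = 1751235.5287 W

1751235.5287 W


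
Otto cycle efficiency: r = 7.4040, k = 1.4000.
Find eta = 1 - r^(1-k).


r^(k-1) = 2.2273
eta = 1 - 1/2.2273 = 0.5510 = 55.1034%

55.1034%


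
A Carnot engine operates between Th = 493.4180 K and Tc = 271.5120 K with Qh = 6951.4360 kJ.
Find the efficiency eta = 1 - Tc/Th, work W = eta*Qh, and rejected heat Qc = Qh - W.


eta = 1 - 271.5120/493.4180 = 0.4497
W = 0.4497 * 6951.4360 = 3126.2851 kJ
Qc = 6951.4360 - 3126.2851 = 3825.1509 kJ

eta = 44.9732%, W = 3126.2851 kJ, Qc = 3825.1509 kJ


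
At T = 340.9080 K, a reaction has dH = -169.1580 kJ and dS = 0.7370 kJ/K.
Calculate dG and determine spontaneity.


T*dS = 340.9080 * 0.7370 = 251.2492 kJ
dG = -169.1580 - 251.2492 = -420.4072 kJ (spontaneous)

dG = -420.4072 kJ, spontaneous


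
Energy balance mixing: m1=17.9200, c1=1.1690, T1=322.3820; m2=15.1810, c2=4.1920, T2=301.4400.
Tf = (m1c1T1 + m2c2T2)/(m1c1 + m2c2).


num = 25936.6783
den = 84.5872
Tf = 306.6264 K

306.6264 K


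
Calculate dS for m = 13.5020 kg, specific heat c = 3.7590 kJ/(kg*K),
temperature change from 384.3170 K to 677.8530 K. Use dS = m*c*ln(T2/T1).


T2/T1 = 1.7638
ln(T2/T1) = 0.5675
dS = 13.5020 * 3.7590 * 0.5675 = 28.8010 kJ/K

28.8010 kJ/K


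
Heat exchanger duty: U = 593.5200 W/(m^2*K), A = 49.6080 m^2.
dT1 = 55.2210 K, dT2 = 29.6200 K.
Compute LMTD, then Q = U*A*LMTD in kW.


LMTD = 41.1001 K
Q = 593.5200 * 49.6080 * 41.1001 = 1210124.9140 W = 1210.1249 kW

1210.1249 kW


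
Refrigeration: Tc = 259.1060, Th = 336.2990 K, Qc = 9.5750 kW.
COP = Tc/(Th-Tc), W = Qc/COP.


COP = 259.1060 / 77.1930 = 3.3566
W = 9.5750 / 3.3566 = 2.8526 kW

COP = 3.3566, W = 2.8526 kW


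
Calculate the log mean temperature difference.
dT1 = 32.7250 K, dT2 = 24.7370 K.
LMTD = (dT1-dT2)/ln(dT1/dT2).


dT1/dT2 = 1.3229
ln(dT1/dT2) = 0.2798
LMTD = 7.9880 / 0.2798 = 28.5450 K

28.5450 K


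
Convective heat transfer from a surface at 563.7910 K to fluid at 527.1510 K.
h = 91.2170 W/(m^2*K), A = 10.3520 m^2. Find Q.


dT = 36.6400 K
Q = 91.2170 * 10.3520 * 36.6400 = 34598.3600 W

34598.3600 W


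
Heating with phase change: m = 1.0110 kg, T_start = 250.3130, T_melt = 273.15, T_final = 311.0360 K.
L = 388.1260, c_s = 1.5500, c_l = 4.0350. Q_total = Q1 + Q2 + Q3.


Q1 (sensible, solid) = 1.0110 * 1.5500 * 22.8370 = 35.7867 kJ
Q2 (latent) = 1.0110 * 388.1260 = 392.3954 kJ
Q3 (sensible, liquid) = 1.0110 * 4.0350 * 37.8860 = 154.5516 kJ
Q_total = 582.7337 kJ

582.7337 kJ


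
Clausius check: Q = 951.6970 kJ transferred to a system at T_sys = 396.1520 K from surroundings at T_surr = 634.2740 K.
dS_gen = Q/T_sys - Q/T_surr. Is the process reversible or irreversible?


dS_sys = 951.6970/396.1520 = 2.4024 kJ/K
dS_surr = -951.6970/634.2740 = -1.5005 kJ/K
dS_gen = 2.4024 - 1.5005 = 0.9019 kJ/K (irreversible)

dS_gen = 0.9019 kJ/K, irreversible


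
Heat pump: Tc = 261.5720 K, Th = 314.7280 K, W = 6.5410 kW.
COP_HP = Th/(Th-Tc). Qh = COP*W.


COP = 314.7280 / 53.1560 = 5.9208
Qh = 5.9208 * 6.5410 = 38.7282 kW

COP = 5.9208, Qh = 38.7282 kW


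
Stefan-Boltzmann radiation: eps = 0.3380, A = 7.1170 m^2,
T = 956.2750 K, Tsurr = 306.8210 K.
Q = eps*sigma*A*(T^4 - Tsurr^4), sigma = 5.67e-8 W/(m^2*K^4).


T^4 = 8.3624e+11
Tsurr^4 = 8.8622e+09
Q = 0.3380 * 5.67e-8 * 7.1170 * 8.2738e+11 = 112849.8214 W

112849.8214 W


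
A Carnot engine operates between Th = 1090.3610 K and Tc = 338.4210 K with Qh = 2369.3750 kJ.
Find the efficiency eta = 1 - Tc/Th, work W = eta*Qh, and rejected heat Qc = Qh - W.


eta = 1 - 338.4210/1090.3610 = 0.6896
W = 0.6896 * 2369.3750 = 1633.9798 kJ
Qc = 2369.3750 - 1633.9798 = 735.3952 kJ

eta = 68.9625%, W = 1633.9798 kJ, Qc = 735.3952 kJ


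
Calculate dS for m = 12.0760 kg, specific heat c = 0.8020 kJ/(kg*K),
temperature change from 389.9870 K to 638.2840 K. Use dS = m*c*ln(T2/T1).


T2/T1 = 1.6367
ln(T2/T1) = 0.4927
dS = 12.0760 * 0.8020 * 0.4927 = 4.7715 kJ/K

4.7715 kJ/K


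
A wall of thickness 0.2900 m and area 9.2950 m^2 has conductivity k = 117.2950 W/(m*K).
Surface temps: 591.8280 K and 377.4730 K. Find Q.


dT = 214.3550 K
Q = 117.2950 * 9.2950 * 214.3550 / 0.2900 = 805869.1193 W

805869.1193 W


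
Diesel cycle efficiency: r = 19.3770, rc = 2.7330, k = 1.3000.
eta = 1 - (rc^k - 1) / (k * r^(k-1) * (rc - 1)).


r^(k-1) = 2.4332
rc^k = 3.6951
eta = 0.5084 = 50.8352%

50.8352%


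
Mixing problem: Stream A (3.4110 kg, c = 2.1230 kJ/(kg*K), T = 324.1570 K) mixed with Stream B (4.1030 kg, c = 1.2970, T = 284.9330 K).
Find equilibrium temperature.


num = 3863.6970
den = 12.5631
Tf = 307.5422 K

307.5422 K


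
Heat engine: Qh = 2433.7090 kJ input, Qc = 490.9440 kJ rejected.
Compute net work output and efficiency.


W = 2433.7090 - 490.9440 = 1942.7650 kJ
eta = 1942.7650 / 2433.7090 = 0.7983 = 79.8273%

W = 1942.7650 kJ, eta = 79.8273%


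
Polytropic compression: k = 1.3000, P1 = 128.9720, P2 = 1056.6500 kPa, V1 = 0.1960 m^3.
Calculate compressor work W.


(k-1)/k = 0.2308
(P2/P1)^exp = 1.6248
W = 4.3333 * 128.9720 * 0.1960 * (1.6248 - 1) = 68.4378 kJ

68.4378 kJ


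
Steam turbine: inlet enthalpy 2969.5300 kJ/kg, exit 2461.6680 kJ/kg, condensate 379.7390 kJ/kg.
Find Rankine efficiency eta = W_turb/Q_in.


W = 507.8620 kJ/kg
Q_in = 2589.7910 kJ/kg
eta = 0.1961 = 19.6102%

eta = 19.6102%


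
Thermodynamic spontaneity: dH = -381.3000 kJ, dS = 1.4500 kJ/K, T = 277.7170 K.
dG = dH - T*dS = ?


T*dS = 277.7170 * 1.4500 = 402.6896 kJ
dG = -381.3000 - 402.6896 = -783.9896 kJ (spontaneous)

dG = -783.9896 kJ, spontaneous


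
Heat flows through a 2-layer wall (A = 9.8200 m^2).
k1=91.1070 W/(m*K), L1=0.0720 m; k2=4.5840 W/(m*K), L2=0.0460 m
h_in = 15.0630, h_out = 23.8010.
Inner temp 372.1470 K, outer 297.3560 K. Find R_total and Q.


R_conv_in = 1/(15.0630*9.8200) = 0.0068
R_1 = 0.0720/(91.1070*9.8200) = 8.0477e-05
R_2 = 0.0460/(4.5840*9.8200) = 0.0010
R_conv_out = 1/(23.8010*9.8200) = 0.0043
R_total = 0.0121 K/W
Q = 74.7910 / 0.0121 = 6160.0231 W

R_total = 0.0121 K/W, Q = 6160.0231 W


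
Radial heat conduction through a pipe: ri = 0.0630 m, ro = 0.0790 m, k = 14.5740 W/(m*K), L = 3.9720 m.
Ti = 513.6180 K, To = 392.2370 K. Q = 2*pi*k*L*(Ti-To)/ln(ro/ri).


dT = 121.3810 K
ln(ro/ri) = 0.2263
Q = 2*pi*14.5740*3.9720*121.3810 / 0.2263 = 195078.2455 W

195078.2455 W


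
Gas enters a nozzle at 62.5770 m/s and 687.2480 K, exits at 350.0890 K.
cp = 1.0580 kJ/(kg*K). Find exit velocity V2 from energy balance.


dT = 337.1590 K
2*cp*1000*dT = 713428.4440
V1^2 = 3915.8809
V2 = sqrt(717344.3249) = 846.9618 m/s

846.9618 m/s


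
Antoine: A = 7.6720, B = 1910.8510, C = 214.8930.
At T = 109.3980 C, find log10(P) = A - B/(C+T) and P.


C+T = 324.2910
B/(C+T) = 5.8924
log10(P) = 7.6720 - 5.8924 = 1.7796
P = 10^1.7796 = 60.2010 mmHg

60.2010 mmHg


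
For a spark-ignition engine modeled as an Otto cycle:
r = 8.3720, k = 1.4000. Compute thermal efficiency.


r^(k-1) = 2.3395
eta = 1 - 1/2.3395 = 0.5726 = 57.2567%

57.2567%


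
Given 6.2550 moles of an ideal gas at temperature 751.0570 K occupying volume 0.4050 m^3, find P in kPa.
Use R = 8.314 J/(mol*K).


P = nRT/V = 6.2550 * 8.314 * 751.0570 / 0.4050
= 39058.0208 / 0.4050 = 96439.5575 Pa = 96.4396 kPa

96.4396 kPa


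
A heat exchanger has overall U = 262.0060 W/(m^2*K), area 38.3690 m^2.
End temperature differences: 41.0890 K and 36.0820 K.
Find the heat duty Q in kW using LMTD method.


LMTD = 38.5313 K
Q = 262.0060 * 38.3690 * 38.5313 = 387351.5735 W = 387.3516 kW

387.3516 kW


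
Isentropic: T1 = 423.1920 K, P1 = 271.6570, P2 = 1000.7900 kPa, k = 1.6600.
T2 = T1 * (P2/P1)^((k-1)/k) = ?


(k-1)/k = 0.3976
(P2/P1)^exp = 1.6794
T2 = 423.1920 * 1.6794 = 710.7251 K

710.7251 K


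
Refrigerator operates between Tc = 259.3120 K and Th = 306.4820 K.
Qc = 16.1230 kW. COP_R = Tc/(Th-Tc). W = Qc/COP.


COP = 259.3120 / 47.1700 = 5.4974
W = 16.1230 / 5.4974 = 2.9328 kW

COP = 5.4974, W = 2.9328 kW


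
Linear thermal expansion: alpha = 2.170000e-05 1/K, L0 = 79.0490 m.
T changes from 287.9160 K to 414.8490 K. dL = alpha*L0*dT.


dT = 126.9330 K
dL = 2.170000e-05 * 79.0490 * 126.9330 = 0.217736 m
L_final = 79.266736 m

dL = 0.217736 m


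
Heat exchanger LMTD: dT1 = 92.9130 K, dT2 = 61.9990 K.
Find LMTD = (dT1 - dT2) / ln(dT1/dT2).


dT1/dT2 = 1.4986
ln(dT1/dT2) = 0.4045
LMTD = 30.9140 / 0.4045 = 76.4167 K

76.4167 K


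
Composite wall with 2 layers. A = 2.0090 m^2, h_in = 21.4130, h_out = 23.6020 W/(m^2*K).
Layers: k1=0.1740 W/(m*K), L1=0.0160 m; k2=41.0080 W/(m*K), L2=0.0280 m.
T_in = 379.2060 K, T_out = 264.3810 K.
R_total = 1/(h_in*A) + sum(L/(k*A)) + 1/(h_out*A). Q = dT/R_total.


R_conv_in = 1/(21.4130*2.0090) = 0.0232
R_1 = 0.0160/(0.1740*2.0090) = 0.0458
R_2 = 0.0280/(41.0080*2.0090) = 0.0003
R_conv_out = 1/(23.6020*2.0090) = 0.0211
R_total = 0.0904 K/W
Q = 114.8250 / 0.0904 = 1269.5372 W

R_total = 0.0904 K/W, Q = 1269.5372 W


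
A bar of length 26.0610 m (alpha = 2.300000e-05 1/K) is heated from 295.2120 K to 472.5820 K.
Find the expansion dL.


dT = 177.3700 K
dL = 2.300000e-05 * 26.0610 * 177.3700 = 0.106316 m
L_final = 26.167316 m

dL = 0.106316 m


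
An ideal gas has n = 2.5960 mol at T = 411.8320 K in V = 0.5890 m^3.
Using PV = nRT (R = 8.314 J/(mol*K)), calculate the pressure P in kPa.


P = nRT/V = 2.5960 * 8.314 * 411.8320 / 0.5890
= 8888.6294 / 0.5890 = 15091.0515 Pa = 15.0911 kPa

15.0911 kPa


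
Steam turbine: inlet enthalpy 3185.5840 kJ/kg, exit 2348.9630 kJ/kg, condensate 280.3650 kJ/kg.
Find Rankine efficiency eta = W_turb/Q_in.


W = 836.6210 kJ/kg
Q_in = 2905.2190 kJ/kg
eta = 0.2880 = 28.7972%

eta = 28.7972%


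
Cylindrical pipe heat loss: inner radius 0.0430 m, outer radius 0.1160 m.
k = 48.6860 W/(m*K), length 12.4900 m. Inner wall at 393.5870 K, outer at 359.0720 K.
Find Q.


dT = 34.5150 K
ln(ro/ri) = 0.9924
Q = 2*pi*48.6860*12.4900*34.5150 / 0.9924 = 132883.7474 W

132883.7474 W


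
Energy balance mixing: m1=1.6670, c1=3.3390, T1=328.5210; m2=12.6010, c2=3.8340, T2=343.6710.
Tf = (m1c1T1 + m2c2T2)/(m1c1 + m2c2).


num = 18432.0988
den = 53.8783
Tf = 342.1059 K

342.1059 K


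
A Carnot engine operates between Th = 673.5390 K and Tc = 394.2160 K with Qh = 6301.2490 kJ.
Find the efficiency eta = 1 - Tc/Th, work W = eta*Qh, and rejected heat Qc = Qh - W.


eta = 1 - 394.2160/673.5390 = 0.4147
W = 0.4147 * 6301.2490 = 2613.1876 kJ
Qc = 6301.2490 - 2613.1876 = 3688.0614 kJ

eta = 41.4709%, W = 2613.1876 kJ, Qc = 3688.0614 kJ


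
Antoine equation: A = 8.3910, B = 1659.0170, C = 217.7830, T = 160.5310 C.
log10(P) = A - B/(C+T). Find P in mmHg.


C+T = 378.3140
B/(C+T) = 4.3853
log10(P) = 8.3910 - 4.3853 = 4.0057
P = 10^4.0057 = 10132.3211 mmHg

10132.3211 mmHg


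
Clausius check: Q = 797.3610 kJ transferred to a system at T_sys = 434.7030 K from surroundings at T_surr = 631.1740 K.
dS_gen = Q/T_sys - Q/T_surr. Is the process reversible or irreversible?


dS_sys = 797.3610/434.7030 = 1.8343 kJ/K
dS_surr = -797.3610/631.1740 = -1.2633 kJ/K
dS_gen = 1.8343 - 1.2633 = 0.5710 kJ/K (irreversible)

dS_gen = 0.5710 kJ/K, irreversible


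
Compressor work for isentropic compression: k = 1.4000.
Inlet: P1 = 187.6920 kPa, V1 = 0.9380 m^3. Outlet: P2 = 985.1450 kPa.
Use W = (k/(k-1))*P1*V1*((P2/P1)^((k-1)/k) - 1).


(k-1)/k = 0.2857
(P2/P1)^exp = 1.6059
W = 3.5000 * 187.6920 * 0.9380 * (1.6059 - 1) = 373.3771 kJ

373.3771 kJ


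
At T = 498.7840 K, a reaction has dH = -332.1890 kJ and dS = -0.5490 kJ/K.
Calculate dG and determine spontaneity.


T*dS = 498.7840 * -0.5490 = -273.8324 kJ
dG = -332.1890 + 273.8324 = -58.3566 kJ (spontaneous)

dG = -58.3566 kJ, spontaneous


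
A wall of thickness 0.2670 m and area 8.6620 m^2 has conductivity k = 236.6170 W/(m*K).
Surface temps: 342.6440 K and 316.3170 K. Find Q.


dT = 26.3270 K
Q = 236.6170 * 8.6620 * 26.3270 / 0.2670 = 202094.3794 W

202094.3794 W


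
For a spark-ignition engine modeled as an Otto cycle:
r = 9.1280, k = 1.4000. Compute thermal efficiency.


r^(k-1) = 2.4219
eta = 1 - 1/2.4219 = 0.5871 = 58.7095%

58.7095%


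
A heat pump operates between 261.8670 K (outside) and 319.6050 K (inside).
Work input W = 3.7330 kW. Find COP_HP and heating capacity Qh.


COP = 319.6050 / 57.7380 = 5.5354
Qh = 5.5354 * 3.7330 = 20.6638 kW

COP = 5.5354, Qh = 20.6638 kW


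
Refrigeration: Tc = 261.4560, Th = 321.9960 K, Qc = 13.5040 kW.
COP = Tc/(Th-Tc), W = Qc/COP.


COP = 261.4560 / 60.5400 = 4.3187
W = 13.5040 / 4.3187 = 3.1268 kW

COP = 4.3187, W = 3.1268 kW


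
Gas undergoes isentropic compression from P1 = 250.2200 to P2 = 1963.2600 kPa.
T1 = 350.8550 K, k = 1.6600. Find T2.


(k-1)/k = 0.3976
(P2/P1)^exp = 2.2683
T2 = 350.8550 * 2.2683 = 795.8554 K

795.8554 K


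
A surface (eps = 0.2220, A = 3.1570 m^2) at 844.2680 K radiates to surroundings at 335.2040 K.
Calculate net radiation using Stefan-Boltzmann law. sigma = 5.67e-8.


T^4 = 5.0807e+11
Tsurr^4 = 1.2625e+10
Q = 0.2220 * 5.67e-8 * 3.1570 * 4.9544e+11 = 19688.0922 W

19688.0922 W


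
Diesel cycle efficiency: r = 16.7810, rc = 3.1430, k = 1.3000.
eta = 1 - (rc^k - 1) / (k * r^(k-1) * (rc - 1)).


r^(k-1) = 2.3305
rc^k = 4.4315
eta = 0.4715 = 47.1471%

47.1471%


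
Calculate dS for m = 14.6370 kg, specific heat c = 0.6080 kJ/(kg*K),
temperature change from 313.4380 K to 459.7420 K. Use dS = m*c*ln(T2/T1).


T2/T1 = 1.4668
ln(T2/T1) = 0.3831
dS = 14.6370 * 0.6080 * 0.3831 = 3.4090 kJ/K

3.4090 kJ/K


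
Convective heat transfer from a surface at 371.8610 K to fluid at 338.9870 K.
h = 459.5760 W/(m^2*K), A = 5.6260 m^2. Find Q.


dT = 32.8740 K
Q = 459.5760 * 5.6260 * 32.8740 = 84998.1786 W

84998.1786 W


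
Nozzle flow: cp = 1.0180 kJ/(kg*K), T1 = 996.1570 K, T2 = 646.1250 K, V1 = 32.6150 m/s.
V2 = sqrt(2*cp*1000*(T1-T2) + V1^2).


dT = 350.0320 K
2*cp*1000*dT = 712665.1520
V1^2 = 1063.7382
V2 = sqrt(713728.8902) = 844.8248 m/s

844.8248 m/s


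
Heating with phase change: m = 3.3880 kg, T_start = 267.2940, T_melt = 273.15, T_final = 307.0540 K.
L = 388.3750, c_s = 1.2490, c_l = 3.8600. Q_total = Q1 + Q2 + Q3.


Q1 (sensible, solid) = 3.3880 * 1.2490 * 5.8560 = 24.7803 kJ
Q2 (latent) = 3.3880 * 388.3750 = 1315.8145 kJ
Q3 (sensible, liquid) = 3.3880 * 3.8600 * 33.9040 = 443.3857 kJ
Q_total = 1783.9805 kJ

1783.9805 kJ


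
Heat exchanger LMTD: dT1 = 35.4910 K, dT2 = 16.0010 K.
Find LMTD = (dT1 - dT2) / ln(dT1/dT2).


dT1/dT2 = 2.2180
ln(dT1/dT2) = 0.7966
LMTD = 19.4900 / 0.7966 = 24.4656 K

24.4656 K


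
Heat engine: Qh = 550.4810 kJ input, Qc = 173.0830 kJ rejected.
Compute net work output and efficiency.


W = 550.4810 - 173.0830 = 377.3980 kJ
eta = 377.3980 / 550.4810 = 0.6856 = 68.5579%

W = 377.3980 kJ, eta = 68.5579%


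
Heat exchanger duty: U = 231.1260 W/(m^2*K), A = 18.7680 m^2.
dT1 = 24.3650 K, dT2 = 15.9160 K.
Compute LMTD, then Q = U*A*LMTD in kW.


LMTD = 19.8416 K
Q = 231.1260 * 18.7680 * 19.8416 = 86068.2977 W = 86.0683 kW

86.0683 kW


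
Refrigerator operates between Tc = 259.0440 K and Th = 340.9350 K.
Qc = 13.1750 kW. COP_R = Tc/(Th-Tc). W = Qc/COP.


COP = 259.0440 / 81.8910 = 3.1633
W = 13.1750 / 3.1633 = 4.1650 kW

COP = 3.1633, W = 4.1650 kW


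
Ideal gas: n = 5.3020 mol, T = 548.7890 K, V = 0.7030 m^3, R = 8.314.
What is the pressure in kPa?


P = nRT/V = 5.3020 * 8.314 * 548.7890 / 0.7030
= 24191.0735 / 0.7030 = 34411.1999 Pa = 34.4112 kPa

34.4112 kPa


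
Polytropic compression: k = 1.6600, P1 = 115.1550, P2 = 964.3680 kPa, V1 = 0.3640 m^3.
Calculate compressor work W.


(k-1)/k = 0.3976
(P2/P1)^exp = 2.3279
W = 2.5152 * 115.1550 * 0.3640 * (2.3279 - 1) = 139.9929 kJ

139.9929 kJ


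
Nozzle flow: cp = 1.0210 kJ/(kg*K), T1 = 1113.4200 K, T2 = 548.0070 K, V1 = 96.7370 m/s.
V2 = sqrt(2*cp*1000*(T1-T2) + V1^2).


dT = 565.4130 K
2*cp*1000*dT = 1154573.3460
V1^2 = 9358.0472
V2 = sqrt(1163931.3932) = 1078.8565 m/s

1078.8565 m/s


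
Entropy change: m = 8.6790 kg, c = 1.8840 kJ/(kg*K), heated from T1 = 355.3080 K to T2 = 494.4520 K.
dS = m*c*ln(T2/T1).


T2/T1 = 1.3916
ln(T2/T1) = 0.3305
dS = 8.6790 * 1.8840 * 0.3305 = 5.4035 kJ/K

5.4035 kJ/K


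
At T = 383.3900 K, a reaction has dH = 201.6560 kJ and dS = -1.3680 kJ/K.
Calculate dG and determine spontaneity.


T*dS = 383.3900 * -1.3680 = -524.4775 kJ
dG = 201.6560 + 524.4775 = 726.1335 kJ (non-spontaneous)

dG = 726.1335 kJ, non-spontaneous


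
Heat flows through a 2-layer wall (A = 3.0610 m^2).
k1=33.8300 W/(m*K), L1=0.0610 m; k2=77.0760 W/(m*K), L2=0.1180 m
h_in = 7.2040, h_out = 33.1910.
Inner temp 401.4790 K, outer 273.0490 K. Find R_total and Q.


R_conv_in = 1/(7.2040*3.0610) = 0.0453
R_1 = 0.0610/(33.8300*3.0610) = 0.0006
R_2 = 0.1180/(77.0760*3.0610) = 0.0005
R_conv_out = 1/(33.1910*3.0610) = 0.0098
R_total = 0.0563 K/W
Q = 128.4300 / 0.0563 = 2281.9640 W

R_total = 0.0563 K/W, Q = 2281.9640 W


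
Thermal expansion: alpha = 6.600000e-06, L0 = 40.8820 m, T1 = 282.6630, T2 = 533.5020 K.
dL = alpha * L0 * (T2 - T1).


dT = 250.8390 K
dL = 6.600000e-06 * 40.8820 * 250.8390 = 0.067682 m
L_final = 40.949682 m

dL = 0.067682 m


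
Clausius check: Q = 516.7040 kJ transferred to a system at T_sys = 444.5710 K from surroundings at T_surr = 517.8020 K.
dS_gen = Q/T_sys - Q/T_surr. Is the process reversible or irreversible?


dS_sys = 516.7040/444.5710 = 1.1623 kJ/K
dS_surr = -516.7040/517.8020 = -0.9979 kJ/K
dS_gen = 1.1623 - 0.9979 = 0.1644 kJ/K (irreversible)

dS_gen = 0.1644 kJ/K, irreversible


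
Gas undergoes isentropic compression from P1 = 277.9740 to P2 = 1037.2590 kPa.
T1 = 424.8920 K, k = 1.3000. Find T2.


(k-1)/k = 0.2308
(P2/P1)^exp = 1.3551
T2 = 424.8920 * 1.3551 = 575.7734 K

575.7734 K


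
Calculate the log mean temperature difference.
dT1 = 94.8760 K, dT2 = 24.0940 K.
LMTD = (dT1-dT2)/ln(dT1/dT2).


dT1/dT2 = 3.9377
ln(dT1/dT2) = 1.3706
LMTD = 70.7820 / 1.3706 = 51.6428 K

51.6428 K


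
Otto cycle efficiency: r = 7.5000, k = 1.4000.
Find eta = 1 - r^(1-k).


r^(k-1) = 2.2388
eta = 1 - 1/2.2388 = 0.5533 = 55.3342%

55.3342%


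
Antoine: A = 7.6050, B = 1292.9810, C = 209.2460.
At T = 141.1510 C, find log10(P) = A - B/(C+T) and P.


C+T = 350.3970
B/(C+T) = 3.6900
log10(P) = 7.6050 - 3.6900 = 3.9150
P = 10^3.9150 = 8221.5582 mmHg

8221.5582 mmHg


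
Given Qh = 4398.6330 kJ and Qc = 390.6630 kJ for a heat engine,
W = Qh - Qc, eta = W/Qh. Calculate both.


W = 4398.6330 - 390.6630 = 4007.9700 kJ
eta = 4007.9700 / 4398.6330 = 0.9112 = 91.1185%

W = 4007.9700 kJ, eta = 91.1185%


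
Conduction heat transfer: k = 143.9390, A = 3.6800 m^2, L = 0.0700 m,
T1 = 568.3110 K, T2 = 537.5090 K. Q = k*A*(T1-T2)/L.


dT = 30.8020 K
Q = 143.9390 * 3.6800 * 30.8020 / 0.0700 = 233081.1630 W

233081.1630 W


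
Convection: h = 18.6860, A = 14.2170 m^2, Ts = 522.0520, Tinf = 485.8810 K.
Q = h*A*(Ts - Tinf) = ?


dT = 36.1710 K
Q = 18.6860 * 14.2170 * 36.1710 = 9609.1467 W

9609.1467 W


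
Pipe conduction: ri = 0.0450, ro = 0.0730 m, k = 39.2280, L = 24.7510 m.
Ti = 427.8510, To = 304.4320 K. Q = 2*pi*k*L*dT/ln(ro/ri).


dT = 123.4190 K
ln(ro/ri) = 0.4838
Q = 2*pi*39.2280*24.7510*123.4190 / 0.4838 = 1556279.8020 W

1556279.8020 W


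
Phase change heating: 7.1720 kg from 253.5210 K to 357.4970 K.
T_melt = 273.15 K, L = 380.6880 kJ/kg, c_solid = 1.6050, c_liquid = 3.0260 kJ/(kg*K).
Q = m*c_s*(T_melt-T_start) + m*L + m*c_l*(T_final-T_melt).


Q1 (sensible, solid) = 7.1720 * 1.6050 * 19.6290 = 225.9506 kJ
Q2 (latent) = 7.1720 * 380.6880 = 2730.2943 kJ
Q3 (sensible, liquid) = 7.1720 * 3.0260 * 84.3470 = 1830.5384 kJ
Q_total = 4786.7833 kJ

4786.7833 kJ


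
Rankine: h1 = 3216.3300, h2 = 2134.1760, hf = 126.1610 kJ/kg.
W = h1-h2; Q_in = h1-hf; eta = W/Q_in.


W = 1082.1540 kJ/kg
Q_in = 3090.1690 kJ/kg
eta = 0.3502 = 35.0192%

eta = 35.0192%


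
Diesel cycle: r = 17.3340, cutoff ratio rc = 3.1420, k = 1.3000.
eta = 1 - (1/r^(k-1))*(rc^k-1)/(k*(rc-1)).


r^(k-1) = 2.3533
rc^k = 4.4296
eta = 0.4766 = 47.6622%

47.6622%


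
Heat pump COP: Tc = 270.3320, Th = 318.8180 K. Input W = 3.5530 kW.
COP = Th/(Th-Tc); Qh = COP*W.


COP = 318.8180 / 48.4860 = 6.5755
Qh = 6.5755 * 3.5530 = 23.3626 kW

COP = 6.5755, Qh = 23.3626 kW


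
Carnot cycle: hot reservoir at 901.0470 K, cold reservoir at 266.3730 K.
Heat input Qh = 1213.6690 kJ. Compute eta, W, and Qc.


eta = 1 - 266.3730/901.0470 = 0.7044
W = 0.7044 * 1213.6690 = 854.8768 kJ
Qc = 1213.6690 - 854.8768 = 358.7922 kJ

eta = 70.4374%, W = 854.8768 kJ, Qc = 358.7922 kJ


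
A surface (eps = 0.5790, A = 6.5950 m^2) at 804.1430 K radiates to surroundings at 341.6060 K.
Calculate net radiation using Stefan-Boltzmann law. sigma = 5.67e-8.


T^4 = 4.1815e+11
Tsurr^4 = 1.3618e+10
Q = 0.5790 * 5.67e-8 * 6.5950 * 4.0453e+11 = 87585.2077 W

87585.2077 W


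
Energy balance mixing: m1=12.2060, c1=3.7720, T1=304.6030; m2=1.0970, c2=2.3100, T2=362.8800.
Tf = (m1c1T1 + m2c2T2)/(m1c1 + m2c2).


num = 14943.7998
den = 48.5751
Tf = 307.6432 K

307.6432 K


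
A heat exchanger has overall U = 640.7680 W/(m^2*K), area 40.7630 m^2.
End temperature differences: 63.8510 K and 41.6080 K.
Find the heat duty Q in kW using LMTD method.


LMTD = 51.9381 K
Q = 640.7680 * 40.7630 * 51.9381 = 1356603.7662 W = 1356.6038 kW

1356.6038 kW


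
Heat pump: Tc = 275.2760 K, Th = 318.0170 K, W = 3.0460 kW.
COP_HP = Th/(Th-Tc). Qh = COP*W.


COP = 318.0170 / 42.7410 = 7.4406
Qh = 7.4406 * 3.0460 = 22.6639 kW

COP = 7.4406, Qh = 22.6639 kW


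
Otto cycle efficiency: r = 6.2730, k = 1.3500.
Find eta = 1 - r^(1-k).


r^(k-1) = 1.9016
eta = 1 - 1/1.9016 = 0.4741 = 47.4124%

47.4124%


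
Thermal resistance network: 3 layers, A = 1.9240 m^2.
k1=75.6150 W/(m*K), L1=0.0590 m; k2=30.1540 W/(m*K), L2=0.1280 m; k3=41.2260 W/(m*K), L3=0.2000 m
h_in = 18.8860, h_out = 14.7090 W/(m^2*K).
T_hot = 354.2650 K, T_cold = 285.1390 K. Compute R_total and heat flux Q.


R_conv_in = 1/(18.8860*1.9240) = 0.0275
R_1 = 0.0590/(75.6150*1.9240) = 0.0004
R_2 = 0.1280/(30.1540*1.9240) = 0.0022
R_3 = 0.2000/(41.2260*1.9240) = 0.0025
R_conv_out = 1/(14.7090*1.9240) = 0.0353
R_total = 0.0680 K/W
Q = 69.1260 / 0.0680 = 1016.7196 W

R_total = 0.0680 K/W, Q = 1016.7196 W


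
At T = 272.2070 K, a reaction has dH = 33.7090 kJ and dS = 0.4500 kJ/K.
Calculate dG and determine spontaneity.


T*dS = 272.2070 * 0.4500 = 122.4931 kJ
dG = 33.7090 - 122.4931 = -88.7841 kJ (spontaneous)

dG = -88.7841 kJ, spontaneous


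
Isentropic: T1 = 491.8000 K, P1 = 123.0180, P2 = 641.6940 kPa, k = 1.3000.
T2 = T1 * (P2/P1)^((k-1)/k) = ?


(k-1)/k = 0.2308
(P2/P1)^exp = 1.4640
T2 = 491.8000 * 1.4640 = 720.0008 K

720.0008 K


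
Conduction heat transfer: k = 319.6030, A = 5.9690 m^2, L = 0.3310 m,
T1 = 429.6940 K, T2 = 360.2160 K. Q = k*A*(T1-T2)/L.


dT = 69.4780 K
Q = 319.6030 * 5.9690 * 69.4780 / 0.3310 = 400434.7333 W

400434.7333 W


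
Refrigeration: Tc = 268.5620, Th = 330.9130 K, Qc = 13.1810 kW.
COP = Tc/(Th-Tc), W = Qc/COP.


COP = 268.5620 / 62.3510 = 4.3073
W = 13.1810 / 4.3073 = 3.0602 kW

COP = 4.3073, W = 3.0602 kW


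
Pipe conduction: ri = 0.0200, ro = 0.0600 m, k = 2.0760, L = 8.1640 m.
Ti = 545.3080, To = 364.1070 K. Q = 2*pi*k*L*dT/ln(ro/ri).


dT = 181.2010 K
ln(ro/ri) = 1.0986
Q = 2*pi*2.0760*8.1640*181.2010 / 1.0986 = 17564.1182 W

17564.1182 W


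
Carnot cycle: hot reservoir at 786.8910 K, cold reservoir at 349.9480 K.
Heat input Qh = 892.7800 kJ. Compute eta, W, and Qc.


eta = 1 - 349.9480/786.8910 = 0.5553
W = 0.5553 * 892.7800 = 495.7408 kJ
Qc = 892.7800 - 495.7408 = 397.0392 kJ

eta = 55.5278%, W = 495.7408 kJ, Qc = 397.0392 kJ


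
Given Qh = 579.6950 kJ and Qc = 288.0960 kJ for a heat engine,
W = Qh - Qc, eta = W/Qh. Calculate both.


W = 579.6950 - 288.0960 = 291.5990 kJ
eta = 291.5990 / 579.6950 = 0.5030 = 50.3021%

W = 291.5990 kJ, eta = 50.3021%


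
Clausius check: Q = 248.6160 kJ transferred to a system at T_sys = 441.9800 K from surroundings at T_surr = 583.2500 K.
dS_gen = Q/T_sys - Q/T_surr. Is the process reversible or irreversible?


dS_sys = 248.6160/441.9800 = 0.5625 kJ/K
dS_surr = -248.6160/583.2500 = -0.4263 kJ/K
dS_gen = 0.5625 - 0.4263 = 0.1362 kJ/K (irreversible)

dS_gen = 0.1362 kJ/K, irreversible


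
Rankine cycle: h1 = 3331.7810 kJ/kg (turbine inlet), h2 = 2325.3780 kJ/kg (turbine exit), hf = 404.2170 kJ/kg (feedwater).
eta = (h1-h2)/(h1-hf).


W = 1006.4030 kJ/kg
Q_in = 2927.5640 kJ/kg
eta = 0.3438 = 34.3768%

eta = 34.3768%


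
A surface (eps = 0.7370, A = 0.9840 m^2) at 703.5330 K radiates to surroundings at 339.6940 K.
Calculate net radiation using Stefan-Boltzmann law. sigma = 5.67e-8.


T^4 = 2.4498e+11
Tsurr^4 = 1.3315e+10
Q = 0.7370 * 5.67e-8 * 0.9840 * 2.3167e+11 = 9526.0566 W

9526.0566 W


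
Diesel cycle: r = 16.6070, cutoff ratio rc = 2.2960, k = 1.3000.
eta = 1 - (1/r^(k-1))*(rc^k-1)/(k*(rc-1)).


r^(k-1) = 2.3232
rc^k = 2.9462
eta = 0.5028 = 50.2774%

50.2774%


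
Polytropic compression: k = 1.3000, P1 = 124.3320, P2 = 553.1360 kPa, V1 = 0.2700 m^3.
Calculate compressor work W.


(k-1)/k = 0.2308
(P2/P1)^exp = 1.4112
W = 4.3333 * 124.3320 * 0.2700 * (1.4112 - 1) = 59.8201 kJ

59.8201 kJ


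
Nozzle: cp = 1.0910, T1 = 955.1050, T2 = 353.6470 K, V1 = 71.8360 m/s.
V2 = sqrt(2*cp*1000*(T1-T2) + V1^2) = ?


dT = 601.4580 K
2*cp*1000*dT = 1312381.3560
V1^2 = 5160.4109
V2 = sqrt(1317541.7669) = 1147.8422 m/s

1147.8422 m/s


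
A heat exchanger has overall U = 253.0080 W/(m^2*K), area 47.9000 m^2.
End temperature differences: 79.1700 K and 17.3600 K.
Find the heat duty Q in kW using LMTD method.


LMTD = 40.7334 K
Q = 253.0080 * 47.9000 * 40.7334 = 493651.2126 W = 493.6512 kW

493.6512 kW


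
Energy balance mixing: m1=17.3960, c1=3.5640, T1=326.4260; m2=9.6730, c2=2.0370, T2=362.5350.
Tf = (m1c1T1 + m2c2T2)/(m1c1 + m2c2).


num = 27381.5516
den = 81.7032
Tf = 335.1342 K

335.1342 K
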